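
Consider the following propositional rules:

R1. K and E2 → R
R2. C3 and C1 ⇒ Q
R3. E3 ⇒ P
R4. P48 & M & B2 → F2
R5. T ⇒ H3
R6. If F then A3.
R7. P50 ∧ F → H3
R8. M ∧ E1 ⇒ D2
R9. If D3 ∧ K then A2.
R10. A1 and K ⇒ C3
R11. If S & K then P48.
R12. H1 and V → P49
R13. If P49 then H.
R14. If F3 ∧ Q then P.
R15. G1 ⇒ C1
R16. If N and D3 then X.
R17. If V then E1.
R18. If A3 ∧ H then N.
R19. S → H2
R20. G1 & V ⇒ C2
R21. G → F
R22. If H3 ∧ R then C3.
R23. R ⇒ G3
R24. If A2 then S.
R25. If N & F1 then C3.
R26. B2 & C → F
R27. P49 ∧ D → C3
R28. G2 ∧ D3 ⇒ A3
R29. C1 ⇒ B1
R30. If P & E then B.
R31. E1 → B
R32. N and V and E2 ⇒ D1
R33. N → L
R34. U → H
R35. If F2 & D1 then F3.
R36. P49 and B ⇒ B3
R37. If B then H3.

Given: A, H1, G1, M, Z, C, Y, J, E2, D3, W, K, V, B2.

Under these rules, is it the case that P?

Yes

R  (by R1: K, E2)
A2  (by R9: D3, K)
P49  (by R12: H1, V)
H  (by R13: P49)
C1  (by R15: G1)
E1  (by R17: V)
S  (by R24: A2)
F  (by R26: B2, C)
B  (by R31: E1)
H3  (by R37: B)
A3  (by R6: F)
P48  (by R11: S, K)
N  (by R18: A3, H)
C3  (by R22: H3, R)
D1  (by R32: N, V, E2)
Q  (by R2: C3, C1)
F2  (by R4: P48, M, B2)
F3  (by R35: F2, D1)
P  (by R14: F3, Q)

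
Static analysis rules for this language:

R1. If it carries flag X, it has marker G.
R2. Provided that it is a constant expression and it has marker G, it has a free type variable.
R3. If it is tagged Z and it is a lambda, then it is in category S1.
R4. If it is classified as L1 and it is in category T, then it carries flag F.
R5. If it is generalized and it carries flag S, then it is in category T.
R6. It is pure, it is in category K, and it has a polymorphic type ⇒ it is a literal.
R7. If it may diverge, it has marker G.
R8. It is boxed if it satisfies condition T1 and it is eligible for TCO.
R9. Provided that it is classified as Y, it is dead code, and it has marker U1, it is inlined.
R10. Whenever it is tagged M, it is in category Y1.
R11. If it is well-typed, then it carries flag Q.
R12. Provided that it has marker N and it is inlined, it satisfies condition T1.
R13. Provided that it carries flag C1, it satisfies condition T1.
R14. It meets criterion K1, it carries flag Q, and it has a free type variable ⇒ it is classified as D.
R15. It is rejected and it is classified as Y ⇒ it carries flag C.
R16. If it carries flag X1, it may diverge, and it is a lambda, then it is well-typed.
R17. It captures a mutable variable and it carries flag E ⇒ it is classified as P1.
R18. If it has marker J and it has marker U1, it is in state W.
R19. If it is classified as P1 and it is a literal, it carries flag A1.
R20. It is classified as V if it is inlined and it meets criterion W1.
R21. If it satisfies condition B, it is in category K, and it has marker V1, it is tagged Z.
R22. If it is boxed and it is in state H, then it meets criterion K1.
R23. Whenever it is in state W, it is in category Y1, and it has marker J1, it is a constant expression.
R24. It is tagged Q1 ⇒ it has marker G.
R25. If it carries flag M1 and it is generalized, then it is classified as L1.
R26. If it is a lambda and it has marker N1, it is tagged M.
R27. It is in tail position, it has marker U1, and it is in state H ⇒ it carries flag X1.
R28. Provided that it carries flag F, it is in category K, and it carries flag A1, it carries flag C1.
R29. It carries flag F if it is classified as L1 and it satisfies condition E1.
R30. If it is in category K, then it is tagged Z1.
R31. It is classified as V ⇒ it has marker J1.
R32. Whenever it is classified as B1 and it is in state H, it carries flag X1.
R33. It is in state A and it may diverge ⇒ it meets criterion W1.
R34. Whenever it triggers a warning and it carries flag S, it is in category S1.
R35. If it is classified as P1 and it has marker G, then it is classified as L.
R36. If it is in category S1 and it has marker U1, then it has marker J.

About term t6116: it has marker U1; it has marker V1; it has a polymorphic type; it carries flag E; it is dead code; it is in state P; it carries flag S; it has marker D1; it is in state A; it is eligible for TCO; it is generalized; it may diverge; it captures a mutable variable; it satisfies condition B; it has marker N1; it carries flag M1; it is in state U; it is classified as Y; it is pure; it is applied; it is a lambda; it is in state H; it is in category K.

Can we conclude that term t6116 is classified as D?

No

Forward chaining from the given facts derives: is in category T, is a literal, has marker G, is inlined, is classified as P1, carries flag A1, is tagged Z, is classified as L1, is tagged M, is tagged Z1, meets criterion W1, is classified as L, is in category S1, carries flag F, is in category Y1, is classified as V, carries flag C1, has marker J1, has marker J, satisfies condition T1, is in state W, is a constant expression, has a free type variable, is boxed, meets criterion K1.
The only rule concluding "it is classified as D" is R14, which needs "it carries flag Q"; that is never established.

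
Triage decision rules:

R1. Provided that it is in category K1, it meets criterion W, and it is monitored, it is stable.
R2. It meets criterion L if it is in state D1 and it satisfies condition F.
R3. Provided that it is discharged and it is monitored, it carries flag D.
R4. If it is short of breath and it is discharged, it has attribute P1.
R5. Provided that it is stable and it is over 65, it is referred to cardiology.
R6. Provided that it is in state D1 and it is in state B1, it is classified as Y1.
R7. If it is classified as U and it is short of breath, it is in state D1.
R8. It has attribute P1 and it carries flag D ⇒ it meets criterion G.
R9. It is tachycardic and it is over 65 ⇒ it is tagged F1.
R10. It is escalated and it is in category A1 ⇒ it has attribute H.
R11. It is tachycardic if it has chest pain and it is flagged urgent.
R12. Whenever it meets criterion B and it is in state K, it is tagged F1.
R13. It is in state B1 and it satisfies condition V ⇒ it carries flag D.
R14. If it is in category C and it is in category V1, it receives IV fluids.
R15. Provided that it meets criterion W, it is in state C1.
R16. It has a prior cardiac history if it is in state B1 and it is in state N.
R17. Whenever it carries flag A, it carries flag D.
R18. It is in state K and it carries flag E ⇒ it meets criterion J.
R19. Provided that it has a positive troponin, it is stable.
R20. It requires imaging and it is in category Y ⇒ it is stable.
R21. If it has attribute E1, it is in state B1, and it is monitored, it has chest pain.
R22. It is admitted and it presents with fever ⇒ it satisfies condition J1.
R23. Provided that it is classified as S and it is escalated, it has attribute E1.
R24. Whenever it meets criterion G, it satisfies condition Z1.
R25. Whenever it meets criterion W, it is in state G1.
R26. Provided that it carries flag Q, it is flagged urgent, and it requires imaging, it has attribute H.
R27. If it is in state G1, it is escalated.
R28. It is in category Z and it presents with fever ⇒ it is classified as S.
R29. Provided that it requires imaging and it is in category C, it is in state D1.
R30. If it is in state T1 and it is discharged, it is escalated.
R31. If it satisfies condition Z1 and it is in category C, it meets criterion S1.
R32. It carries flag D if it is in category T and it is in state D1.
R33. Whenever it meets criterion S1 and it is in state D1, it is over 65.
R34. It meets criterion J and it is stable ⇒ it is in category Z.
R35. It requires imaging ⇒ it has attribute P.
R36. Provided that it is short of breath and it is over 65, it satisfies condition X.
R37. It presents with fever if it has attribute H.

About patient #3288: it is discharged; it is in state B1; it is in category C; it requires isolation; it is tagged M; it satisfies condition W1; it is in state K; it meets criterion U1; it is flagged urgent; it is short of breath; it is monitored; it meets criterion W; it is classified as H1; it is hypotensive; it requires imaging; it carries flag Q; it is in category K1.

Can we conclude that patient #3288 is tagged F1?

No

Forward chaining from the given facts derives: is stable, carries flag D, has attribute P1, meets criterion G, is in state C1, satisfies condition Z1, is in state G1, has attribute H, is escalated, is in state D1, meets criterion S1, is over 65, has attribute P, satisfies condition X, presents with fever, is referred to cardiology, is classified as Y1.
Rules concluding "it is tagged F1": R9 needs "it is tachycardic"; R12 needs "it meets criterion B" — none of these are established.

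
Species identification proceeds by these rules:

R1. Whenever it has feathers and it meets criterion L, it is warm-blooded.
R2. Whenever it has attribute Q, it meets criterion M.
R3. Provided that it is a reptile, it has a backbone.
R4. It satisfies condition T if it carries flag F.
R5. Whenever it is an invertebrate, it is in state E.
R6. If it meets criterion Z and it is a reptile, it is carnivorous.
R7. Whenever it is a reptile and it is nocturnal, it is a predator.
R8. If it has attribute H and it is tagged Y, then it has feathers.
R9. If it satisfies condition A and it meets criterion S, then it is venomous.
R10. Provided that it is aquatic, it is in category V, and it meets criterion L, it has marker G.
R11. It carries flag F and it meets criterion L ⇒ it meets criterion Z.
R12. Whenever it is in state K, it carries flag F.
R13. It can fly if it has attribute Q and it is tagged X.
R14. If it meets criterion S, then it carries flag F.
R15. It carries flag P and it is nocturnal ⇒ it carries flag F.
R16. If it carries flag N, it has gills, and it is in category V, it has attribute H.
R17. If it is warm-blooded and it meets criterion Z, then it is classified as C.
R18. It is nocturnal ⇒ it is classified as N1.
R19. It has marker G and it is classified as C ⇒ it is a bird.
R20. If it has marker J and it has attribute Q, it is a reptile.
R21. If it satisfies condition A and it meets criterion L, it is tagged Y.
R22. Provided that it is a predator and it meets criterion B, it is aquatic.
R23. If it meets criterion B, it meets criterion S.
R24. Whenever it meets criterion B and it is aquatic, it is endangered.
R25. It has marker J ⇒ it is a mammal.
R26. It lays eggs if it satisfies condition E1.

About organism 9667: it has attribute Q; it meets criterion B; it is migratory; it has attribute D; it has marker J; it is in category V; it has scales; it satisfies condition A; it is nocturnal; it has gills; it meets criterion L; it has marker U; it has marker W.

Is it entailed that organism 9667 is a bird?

No

Forward chaining from the given facts derives: meets criterion M, is classified as N1, is a reptile, is tagged Y, meets criterion S, is a mammal, has a backbone, is a predator, is venomous, carries flag F, is aquatic, is endangered, satisfies condition T, has marker G, meets criterion Z, is carnivorous.
The only rule concluding "it is a bird" is R19, which needs "it is classified as C"; that is never established.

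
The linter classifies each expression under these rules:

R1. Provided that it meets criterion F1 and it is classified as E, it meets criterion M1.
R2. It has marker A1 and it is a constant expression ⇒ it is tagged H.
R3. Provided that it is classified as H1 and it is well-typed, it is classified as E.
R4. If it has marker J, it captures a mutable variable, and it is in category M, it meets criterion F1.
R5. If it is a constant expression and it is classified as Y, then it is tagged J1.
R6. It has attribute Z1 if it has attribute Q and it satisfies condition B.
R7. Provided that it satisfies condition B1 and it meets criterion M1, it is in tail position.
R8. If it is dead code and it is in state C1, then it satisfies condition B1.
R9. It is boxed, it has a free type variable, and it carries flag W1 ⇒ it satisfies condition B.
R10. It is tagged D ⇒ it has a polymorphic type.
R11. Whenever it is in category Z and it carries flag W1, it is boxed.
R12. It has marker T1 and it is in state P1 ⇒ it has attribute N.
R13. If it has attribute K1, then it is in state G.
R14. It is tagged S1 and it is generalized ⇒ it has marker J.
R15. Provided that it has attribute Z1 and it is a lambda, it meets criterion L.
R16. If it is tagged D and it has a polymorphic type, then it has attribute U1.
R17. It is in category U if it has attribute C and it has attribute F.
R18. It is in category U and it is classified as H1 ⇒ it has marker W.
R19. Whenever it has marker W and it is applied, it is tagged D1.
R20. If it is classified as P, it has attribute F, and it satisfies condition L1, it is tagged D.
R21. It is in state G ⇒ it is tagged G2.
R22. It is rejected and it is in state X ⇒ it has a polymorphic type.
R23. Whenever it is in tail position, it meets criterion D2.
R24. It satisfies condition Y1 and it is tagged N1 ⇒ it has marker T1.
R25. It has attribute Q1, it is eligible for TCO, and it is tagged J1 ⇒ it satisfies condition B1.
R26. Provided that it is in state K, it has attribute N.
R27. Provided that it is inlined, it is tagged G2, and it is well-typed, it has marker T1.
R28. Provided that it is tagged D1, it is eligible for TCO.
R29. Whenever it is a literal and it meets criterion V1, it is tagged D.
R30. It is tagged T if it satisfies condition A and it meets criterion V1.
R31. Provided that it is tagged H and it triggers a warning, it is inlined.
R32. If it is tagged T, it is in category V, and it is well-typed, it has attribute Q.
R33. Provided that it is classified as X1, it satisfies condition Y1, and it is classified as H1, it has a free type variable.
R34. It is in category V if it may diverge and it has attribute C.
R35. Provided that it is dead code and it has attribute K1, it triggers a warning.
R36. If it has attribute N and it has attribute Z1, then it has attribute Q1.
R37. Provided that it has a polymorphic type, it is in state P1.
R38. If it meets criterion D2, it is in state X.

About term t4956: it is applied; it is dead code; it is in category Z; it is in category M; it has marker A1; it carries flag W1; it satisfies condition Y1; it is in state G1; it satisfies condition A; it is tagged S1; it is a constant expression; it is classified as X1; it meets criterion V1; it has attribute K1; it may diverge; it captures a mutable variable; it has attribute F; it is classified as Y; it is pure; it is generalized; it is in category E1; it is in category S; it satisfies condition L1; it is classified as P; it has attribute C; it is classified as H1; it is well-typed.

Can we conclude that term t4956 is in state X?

Yes

By R2 (it has marker A1, it is a constant expression): it is tagged H.
By R3 (it is classified as H1, it is well-typed): it is classified as E.
By R5 (it is a constant expression, it is classified as Y): it is tagged J1.
By R11 (it is in category Z, it carries flag W1): it is boxed.
By R13 (it has attribute K1): it is in state G.
By R14 (it is tagged S1, it is generalized): it has marker J.
By R17 (it has attribute C, it has attribute F): it is in category U.
By R18 (it is in category U, it is classified as H1): it has marker W.
By R19 (it has marker W, it is applied): it is tagged D1.
By R20 (it is classified as P, it has attribute F, it satisfies condition L1): it is tagged D.
By R21 (it is in state G): it is tagged G2.
By R28 (it is tagged D1): it is eligible for TCO.
By R30 (it satisfies condition A, it meets criterion V1): it is tagged T.
By R33 (it is classified as X1, it satisfies condition Y1, it is classified as H1): it has a free type variable.
By R34 (it may diverge, it has attribute C): it is in category V.
By R35 (it is dead code, it has attribute K1): it triggers a warning.
By R4 (it has marker J, it captures a mutable variable, it is in category M): it meets criterion F1.
By R9 (it is boxed, it has a free type variable, it carries flag W1): it satisfies condition B.
By R10 (it is tagged D): it has a polymorphic type.
By R31 (it is tagged H, it triggers a warning): it is inlined.
By R32 (it is tagged T, it is in category V, it is well-typed): it has attribute Q.
By R37 (it has a polymorphic type): it is in state P1.
By R1 (it meets criterion F1, it is classified as E): it meets criterion M1.
By R6 (it has attribute Q, it satisfies condition B): it has attribute Z1.
By R27 (it is inlined, it is tagged G2, it is well-typed): it has marker T1.
By R12 (it has marker T1, it is in state P1): it has attribute N.
By R36 (it has attribute N, it has attribute Z1): it has attribute Q1.
By R25 (it has attribute Q1, it is eligible for TCO, it is tagged J1): it satisfies condition B1.
By R7 (it satisfies condition B1, it meets criterion M1): it is in tail position.
By R23 (it is in tail position): it meets criterion D2.
By R38 (it meets criterion D2): it is in state X.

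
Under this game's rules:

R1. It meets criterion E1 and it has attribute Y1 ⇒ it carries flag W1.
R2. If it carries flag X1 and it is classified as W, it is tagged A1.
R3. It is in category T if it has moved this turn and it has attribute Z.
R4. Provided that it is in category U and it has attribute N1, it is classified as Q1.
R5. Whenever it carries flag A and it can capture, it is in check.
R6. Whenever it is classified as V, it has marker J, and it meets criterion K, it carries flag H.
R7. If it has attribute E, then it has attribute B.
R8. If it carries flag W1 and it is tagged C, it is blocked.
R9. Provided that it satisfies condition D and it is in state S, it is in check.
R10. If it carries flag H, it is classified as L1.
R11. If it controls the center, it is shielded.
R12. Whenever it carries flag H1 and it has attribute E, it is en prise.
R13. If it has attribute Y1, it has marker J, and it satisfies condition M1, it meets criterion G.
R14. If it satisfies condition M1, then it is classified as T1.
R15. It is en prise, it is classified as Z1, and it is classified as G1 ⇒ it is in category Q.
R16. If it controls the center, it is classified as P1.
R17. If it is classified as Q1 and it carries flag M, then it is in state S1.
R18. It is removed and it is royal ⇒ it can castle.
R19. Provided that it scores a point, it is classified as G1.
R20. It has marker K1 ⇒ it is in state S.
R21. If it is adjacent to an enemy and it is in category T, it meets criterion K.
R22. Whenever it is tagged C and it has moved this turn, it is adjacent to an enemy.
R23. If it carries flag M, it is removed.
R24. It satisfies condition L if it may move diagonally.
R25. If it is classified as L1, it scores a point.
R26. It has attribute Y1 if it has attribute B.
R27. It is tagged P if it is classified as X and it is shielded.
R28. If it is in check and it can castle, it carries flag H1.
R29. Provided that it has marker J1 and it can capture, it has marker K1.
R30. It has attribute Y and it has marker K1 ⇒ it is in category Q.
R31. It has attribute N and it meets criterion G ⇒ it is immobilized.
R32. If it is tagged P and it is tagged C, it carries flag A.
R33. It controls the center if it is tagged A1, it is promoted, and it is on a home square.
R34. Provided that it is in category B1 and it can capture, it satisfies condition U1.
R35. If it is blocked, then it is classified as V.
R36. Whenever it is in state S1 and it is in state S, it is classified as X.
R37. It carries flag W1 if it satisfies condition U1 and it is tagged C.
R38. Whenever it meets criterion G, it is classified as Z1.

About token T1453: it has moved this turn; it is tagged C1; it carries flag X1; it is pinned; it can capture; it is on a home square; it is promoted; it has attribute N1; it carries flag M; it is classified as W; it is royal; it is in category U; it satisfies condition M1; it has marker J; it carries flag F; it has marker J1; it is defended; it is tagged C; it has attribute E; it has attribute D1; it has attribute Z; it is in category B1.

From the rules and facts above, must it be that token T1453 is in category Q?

By R2 (it carries flag X1, it is classified as W): it is tagged A1.
By R3 (it has moved this turn, it has attribute Z): it is in category T.
By R4 (it is in category U, it has attribute N1): it is classified as Q1.
By R7 (it has attribute E): it has attribute B.
By R17 (it is classified as Q1, it carries flag M): it is in state S1.
By R22 (it is tagged C, it has moved this turn): it is adjacent to an enemy.
By R23 (it carries flag M): it is removed.
By R26 (it has attribute B): it has attribute Y1.
By R29 (it has marker J1, it can capture): it has marker K1.
By R33 (it is tagged A1, it is promoted, it is on a home square): it controls the center.
By R34 (it is in category B1, it can capture): it satisfies condition U1.
By R37 (it satisfies condition U1, it is tagged C): it carries flag W1.
By R8 (it carries flag W1, it is tagged C): it is blocked.
By R11 (it controls the center): it is shielded.
By R13 (it has attribute Y1, it has marker J, it satisfies condition M1): it meets criterion G.
By R18 (it is removed, it is royal): it can castle.
By R20 (it has marker K1): it is in state S.
By R21 (it is adjacent to an enemy, it is in category T): it meets criterion K.
By R35 (it is blocked): it is classified as V.
By R36 (it is in state S1, it is in state S): it is classified as X.
By R38 (it meets criterion G): it is classified as Z1.
By R6 (it is classified as V, it has marker J, it meets criterion K): it carries flag H.
By R10 (it carries flag H): it is classified as L1.
By R25 (it is classified as L1): it scores a point.
By R27 (it is classified as X, it is shielded): it is tagged P.
By R32 (it is tagged P, it is tagged C): it carries flag A.
By R5 (it carries flag A, it can capture): it is in check.
By R19 (it scores a point): it is classified as G1.
By R28 (it is in check, it can castle): it carries flag H1.
By R12 (it carries flag H1, it has attribute E): it is en prise.
By R15 (it is en prise, it is classified as Z1, it is classified as G1): it is in category Q.

Yes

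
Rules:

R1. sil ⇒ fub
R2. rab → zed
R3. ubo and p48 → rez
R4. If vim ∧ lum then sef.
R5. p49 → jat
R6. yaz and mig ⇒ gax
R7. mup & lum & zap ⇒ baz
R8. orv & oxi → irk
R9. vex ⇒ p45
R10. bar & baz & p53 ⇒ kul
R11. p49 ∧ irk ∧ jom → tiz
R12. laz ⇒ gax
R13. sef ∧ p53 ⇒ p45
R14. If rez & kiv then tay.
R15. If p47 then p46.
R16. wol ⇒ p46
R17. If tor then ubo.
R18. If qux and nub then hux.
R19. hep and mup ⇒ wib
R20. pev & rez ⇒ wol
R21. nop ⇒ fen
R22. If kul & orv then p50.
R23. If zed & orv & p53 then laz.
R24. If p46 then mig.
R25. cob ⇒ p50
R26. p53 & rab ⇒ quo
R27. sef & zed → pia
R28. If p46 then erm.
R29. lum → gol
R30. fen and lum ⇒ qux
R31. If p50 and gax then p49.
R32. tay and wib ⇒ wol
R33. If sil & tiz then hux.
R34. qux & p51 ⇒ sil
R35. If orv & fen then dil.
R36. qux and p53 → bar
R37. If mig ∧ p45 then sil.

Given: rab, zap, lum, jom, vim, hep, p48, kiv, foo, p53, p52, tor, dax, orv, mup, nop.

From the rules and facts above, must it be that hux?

Forward chaining from the given facts derives: zed, sef, baz, p45, ubo, wib, fen, laz, quo, pia, gol, qux, dil, bar, rez, kul, gax, tay, p50, p49, wol, jat, p46, mig, erm, sil, fub.
Rules concluding hux: R18 needs nub; R33 needs tiz — none of these are established.

No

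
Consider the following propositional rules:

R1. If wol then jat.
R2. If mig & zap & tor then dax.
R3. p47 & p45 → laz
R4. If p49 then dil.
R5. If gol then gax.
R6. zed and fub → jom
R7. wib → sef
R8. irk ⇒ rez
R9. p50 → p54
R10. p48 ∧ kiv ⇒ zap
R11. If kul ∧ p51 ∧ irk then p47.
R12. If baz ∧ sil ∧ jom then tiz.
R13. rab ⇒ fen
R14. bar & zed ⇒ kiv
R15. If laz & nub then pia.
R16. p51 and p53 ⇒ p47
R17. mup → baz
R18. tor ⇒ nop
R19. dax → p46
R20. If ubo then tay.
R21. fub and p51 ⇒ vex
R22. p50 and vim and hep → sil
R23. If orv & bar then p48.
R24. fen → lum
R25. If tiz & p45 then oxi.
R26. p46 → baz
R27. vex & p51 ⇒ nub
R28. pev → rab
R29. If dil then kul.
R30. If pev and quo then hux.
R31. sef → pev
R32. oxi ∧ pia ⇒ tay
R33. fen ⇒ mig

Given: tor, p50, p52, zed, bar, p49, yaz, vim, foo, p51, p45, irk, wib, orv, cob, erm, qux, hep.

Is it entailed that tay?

Forward chaining from the given facts derives: dil, sef, rez, p54, kiv, nop, sil, p48, kul, pev, zap, p47, rab, laz, fen, lum, mig, dax, p46, baz.
Rules concluding tay: R20 needs ubo; R32 needs oxi — none of these are established.

No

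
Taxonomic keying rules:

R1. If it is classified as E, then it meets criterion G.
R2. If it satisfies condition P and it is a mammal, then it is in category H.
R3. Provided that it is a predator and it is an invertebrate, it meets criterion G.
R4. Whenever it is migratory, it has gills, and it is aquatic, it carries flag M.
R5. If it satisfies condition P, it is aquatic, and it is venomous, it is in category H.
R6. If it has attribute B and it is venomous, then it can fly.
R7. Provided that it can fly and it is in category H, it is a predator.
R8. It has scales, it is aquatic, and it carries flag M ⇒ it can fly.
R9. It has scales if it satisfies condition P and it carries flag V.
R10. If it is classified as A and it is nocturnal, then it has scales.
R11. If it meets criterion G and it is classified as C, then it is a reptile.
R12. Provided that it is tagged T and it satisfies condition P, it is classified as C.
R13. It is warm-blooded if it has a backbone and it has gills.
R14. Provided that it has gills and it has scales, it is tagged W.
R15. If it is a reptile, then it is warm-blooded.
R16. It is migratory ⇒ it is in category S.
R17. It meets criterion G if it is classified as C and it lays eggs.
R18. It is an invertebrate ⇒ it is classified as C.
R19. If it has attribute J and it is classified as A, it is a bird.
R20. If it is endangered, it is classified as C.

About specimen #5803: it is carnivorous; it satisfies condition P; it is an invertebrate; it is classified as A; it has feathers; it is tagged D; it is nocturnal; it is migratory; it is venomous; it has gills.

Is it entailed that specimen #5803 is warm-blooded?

Forward chaining from the given facts derives: has scales, is tagged W, is in category S, is classified as C.
Rules concluding "it is warm-blooded": R13 needs "it has a backbone"; R15 needs "it is a reptile" — none of these are established.

No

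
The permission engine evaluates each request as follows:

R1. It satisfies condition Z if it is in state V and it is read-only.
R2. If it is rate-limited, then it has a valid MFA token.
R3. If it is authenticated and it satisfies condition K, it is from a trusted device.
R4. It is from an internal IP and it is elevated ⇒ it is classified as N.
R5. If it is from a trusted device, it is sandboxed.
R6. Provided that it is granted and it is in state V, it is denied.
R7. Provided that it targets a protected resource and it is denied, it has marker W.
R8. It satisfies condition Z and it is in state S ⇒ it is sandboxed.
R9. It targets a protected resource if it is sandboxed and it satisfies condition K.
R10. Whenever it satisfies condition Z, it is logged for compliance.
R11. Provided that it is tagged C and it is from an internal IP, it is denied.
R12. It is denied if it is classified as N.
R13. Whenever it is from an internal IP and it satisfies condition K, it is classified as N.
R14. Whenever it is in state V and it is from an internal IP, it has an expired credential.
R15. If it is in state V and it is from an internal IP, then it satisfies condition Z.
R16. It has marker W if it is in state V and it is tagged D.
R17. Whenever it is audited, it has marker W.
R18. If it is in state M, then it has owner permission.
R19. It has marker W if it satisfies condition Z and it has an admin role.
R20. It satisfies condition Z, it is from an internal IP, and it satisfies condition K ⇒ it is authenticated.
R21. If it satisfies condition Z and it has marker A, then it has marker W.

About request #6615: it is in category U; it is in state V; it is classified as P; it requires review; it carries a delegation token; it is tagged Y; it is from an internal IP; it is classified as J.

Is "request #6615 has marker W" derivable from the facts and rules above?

No

Forward chaining from the given facts derives: has an expired credential, satisfies condition Z, is logged for compliance.
Rules concluding "it has marker W": R7 needs "it targets a protected resource"; R16 needs "it is tagged D"; R17 needs "it is audited"; R19 needs "it has an admin role"; R21 needs "it has marker A" — none of these are established.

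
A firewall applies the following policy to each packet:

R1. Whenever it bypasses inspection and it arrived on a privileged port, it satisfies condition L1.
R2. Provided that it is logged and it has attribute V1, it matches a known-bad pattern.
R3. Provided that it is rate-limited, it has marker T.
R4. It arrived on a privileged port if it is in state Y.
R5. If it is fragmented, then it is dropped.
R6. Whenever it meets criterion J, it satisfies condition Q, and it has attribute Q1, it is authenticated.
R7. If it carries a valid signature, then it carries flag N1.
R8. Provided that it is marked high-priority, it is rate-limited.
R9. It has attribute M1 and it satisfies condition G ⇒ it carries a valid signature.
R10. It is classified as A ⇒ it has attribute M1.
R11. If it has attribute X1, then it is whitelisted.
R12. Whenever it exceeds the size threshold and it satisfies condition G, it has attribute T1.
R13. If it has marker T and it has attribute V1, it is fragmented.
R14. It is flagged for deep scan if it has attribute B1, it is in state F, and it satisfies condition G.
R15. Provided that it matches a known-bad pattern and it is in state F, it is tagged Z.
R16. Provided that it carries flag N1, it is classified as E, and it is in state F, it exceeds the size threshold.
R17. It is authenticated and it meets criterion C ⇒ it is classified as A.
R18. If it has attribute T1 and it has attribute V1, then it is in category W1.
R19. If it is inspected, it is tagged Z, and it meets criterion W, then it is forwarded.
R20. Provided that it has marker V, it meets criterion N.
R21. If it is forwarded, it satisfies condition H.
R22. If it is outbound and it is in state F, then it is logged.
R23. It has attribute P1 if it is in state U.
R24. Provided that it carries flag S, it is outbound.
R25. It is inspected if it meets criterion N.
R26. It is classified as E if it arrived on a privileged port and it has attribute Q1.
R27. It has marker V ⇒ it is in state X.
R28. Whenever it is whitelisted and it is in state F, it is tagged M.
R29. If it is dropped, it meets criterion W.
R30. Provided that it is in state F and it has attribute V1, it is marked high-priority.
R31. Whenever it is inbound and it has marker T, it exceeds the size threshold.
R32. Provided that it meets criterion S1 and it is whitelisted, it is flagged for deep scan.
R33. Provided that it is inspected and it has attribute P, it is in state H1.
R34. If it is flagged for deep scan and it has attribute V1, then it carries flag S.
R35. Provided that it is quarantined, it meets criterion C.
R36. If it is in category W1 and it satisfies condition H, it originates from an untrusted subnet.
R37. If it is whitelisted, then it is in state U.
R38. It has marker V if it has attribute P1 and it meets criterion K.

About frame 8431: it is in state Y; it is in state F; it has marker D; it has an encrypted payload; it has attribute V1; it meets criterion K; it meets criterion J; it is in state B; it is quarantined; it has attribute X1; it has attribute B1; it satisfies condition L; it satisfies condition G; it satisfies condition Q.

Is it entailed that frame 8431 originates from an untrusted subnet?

No

Forward chaining from the given facts derives: arrived on a privileged port, is whitelisted, is flagged for deep scan, is tagged M, is marked high-priority, carries flag S, meets criterion C, is in state U, is rate-limited, has attribute P1, is outbound, has marker V, has marker T, is fragmented, meets criterion N, is logged, is inspected, is in state X, matches a known-bad pattern, is dropped, is tagged Z, meets criterion W, is forwarded, satisfies condition H.
The only rule concluding "it originates from an untrusted subnet" is R36, which needs "it is in category W1"; that is never established.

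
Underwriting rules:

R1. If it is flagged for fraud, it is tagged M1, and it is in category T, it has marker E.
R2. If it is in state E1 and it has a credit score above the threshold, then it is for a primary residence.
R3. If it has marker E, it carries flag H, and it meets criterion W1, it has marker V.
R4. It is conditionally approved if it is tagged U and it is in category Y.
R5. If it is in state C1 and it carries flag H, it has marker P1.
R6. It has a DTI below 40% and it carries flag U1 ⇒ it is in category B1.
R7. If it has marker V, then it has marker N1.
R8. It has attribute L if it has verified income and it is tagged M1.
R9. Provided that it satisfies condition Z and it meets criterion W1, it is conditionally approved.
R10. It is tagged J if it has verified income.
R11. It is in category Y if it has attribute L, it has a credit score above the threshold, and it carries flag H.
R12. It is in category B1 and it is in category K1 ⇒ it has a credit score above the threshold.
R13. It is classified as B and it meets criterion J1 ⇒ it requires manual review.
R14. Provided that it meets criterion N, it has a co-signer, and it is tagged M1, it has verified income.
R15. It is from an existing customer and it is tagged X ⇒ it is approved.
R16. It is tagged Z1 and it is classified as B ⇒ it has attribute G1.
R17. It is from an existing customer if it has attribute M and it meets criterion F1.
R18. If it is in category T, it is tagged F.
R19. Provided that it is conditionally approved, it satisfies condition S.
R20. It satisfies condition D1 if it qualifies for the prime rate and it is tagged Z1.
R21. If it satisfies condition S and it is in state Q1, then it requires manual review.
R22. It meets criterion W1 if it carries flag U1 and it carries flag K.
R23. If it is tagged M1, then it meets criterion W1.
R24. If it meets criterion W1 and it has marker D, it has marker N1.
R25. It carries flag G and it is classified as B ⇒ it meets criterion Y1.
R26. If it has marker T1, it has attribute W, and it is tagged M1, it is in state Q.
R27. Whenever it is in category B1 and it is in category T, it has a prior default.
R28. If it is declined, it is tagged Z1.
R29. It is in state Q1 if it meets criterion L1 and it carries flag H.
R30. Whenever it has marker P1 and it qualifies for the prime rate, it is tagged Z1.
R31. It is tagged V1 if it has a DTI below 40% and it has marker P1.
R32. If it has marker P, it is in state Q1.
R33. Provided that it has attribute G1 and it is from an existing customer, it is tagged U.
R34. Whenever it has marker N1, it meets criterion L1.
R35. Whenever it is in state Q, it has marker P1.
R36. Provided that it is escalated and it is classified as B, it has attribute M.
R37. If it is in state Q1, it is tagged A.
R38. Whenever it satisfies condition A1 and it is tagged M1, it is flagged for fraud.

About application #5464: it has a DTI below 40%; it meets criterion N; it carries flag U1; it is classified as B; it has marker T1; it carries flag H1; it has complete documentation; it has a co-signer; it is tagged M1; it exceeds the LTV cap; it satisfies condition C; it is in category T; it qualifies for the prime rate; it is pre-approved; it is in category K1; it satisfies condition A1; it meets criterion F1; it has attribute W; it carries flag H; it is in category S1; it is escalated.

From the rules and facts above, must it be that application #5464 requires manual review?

By R6 (it has a DTI below 40%, it carries flag U1): it is in category B1.
By R12 (it is in category B1, it is in category K1): it has a credit score above the threshold.
By R14 (it meets criterion N, it has a co-signer, it is tagged M1): it has verified income.
By R23 (it is tagged M1): it meets criterion W1.
By R26 (it has marker T1, it has attribute W, it is tagged M1): it is in state Q.
By R35 (it is in state Q): it has marker P1.
By R36 (it is escalated, it is classified as B): it has attribute M.
By R38 (it satisfies condition A1, it is tagged M1): it is flagged for fraud.
By R1 (it is flagged for fraud, it is tagged M1, it is in category T): it has marker E.
By R3 (it has marker E, it carries flag H, it meets criterion W1): it has marker V.
By R7 (it has marker V): it has marker N1.
By R8 (it has verified income, it is tagged M1): it has attribute L.
By R11 (it has attribute L, it has a credit score above the threshold, it carries flag H): it is in category Y.
By R17 (it has attribute M, it meets criterion F1): it is from an existing customer.
By R30 (it has marker P1, it qualifies for the prime rate): it is tagged Z1.
By R34 (it has marker N1): it meets criterion L1.
By R16 (it is tagged Z1, it is classified as B): it has attribute G1.
By R29 (it meets criterion L1, it carries flag H): it is in state Q1.
By R33 (it has attribute G1, it is from an existing customer): it is tagged U.
By R4 (it is tagged U, it is in category Y): it is conditionally approved.
By R19 (it is conditionally approved): it satisfies condition S.
By R21 (it satisfies condition S, it is in state Q1): it requires manual review.

Yes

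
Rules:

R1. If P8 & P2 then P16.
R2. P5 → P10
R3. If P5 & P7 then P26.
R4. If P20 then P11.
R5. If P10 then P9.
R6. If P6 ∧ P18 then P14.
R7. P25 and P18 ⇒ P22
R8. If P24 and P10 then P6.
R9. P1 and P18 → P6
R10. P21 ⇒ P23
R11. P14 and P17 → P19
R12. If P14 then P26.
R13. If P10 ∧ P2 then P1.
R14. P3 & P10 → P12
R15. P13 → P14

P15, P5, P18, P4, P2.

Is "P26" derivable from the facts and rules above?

Yes

P10  (by R2: P5)
P1  (by R13: P10, P2)
P6  (by R9: P1, P18)
P14  (by R6: P6, P18)
P26  (by R12: P14)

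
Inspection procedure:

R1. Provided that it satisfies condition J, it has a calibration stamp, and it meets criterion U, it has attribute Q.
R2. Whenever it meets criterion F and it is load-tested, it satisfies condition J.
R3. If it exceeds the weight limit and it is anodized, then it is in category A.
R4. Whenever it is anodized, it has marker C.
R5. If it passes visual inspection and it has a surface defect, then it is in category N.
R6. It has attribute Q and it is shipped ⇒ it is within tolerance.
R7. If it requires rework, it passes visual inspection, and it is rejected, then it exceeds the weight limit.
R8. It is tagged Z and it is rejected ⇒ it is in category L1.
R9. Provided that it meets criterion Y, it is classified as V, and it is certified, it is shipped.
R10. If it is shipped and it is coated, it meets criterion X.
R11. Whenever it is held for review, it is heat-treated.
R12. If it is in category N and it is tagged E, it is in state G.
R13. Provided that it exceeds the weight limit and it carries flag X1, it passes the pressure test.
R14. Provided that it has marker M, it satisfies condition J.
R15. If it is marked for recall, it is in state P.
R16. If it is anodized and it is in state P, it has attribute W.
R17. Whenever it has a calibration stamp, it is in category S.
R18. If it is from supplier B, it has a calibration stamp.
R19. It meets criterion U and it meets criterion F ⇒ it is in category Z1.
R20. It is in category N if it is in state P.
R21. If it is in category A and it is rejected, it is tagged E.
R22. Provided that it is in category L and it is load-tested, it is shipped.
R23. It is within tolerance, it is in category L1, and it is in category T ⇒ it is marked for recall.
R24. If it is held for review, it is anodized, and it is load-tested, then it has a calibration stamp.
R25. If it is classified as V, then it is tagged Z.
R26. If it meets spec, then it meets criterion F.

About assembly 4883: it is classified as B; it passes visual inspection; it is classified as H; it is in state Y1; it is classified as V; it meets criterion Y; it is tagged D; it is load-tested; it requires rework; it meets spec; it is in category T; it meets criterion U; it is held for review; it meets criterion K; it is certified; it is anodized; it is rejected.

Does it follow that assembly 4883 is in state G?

Yes

By R7 (it requires rework, it passes visual inspection, it is rejected): it exceeds the weight limit.
By R9 (it meets criterion Y, it is classified as V, it is certified): it is shipped.
By R24 (it is held for review, it is anodized, it is load-tested): it has a calibration stamp.
By R25 (it is classified as V): it is tagged Z.
By R26 (it meets spec): it meets criterion F.
By R2 (it meets criterion F, it is load-tested): it satisfies condition J.
By R3 (it exceeds the weight limit, it is anodized): it is in category A.
By R8 (it is tagged Z, it is rejected): it is in category L1.
By R21 (it is in category A, it is rejected): it is tagged E.
By R1 (it satisfies condition J, it has a calibration stamp, it meets criterion U): it has attribute Q.
By R6 (it has attribute Q, it is shipped): it is within tolerance.
By R23 (it is within tolerance, it is in category L1, it is in category T): it is marked for recall.
By R15 (it is marked for recall): it is in state P.
By R20 (it is in state P): it is in category N.
By R12 (it is in category N, it is tagged E): it is in state G.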